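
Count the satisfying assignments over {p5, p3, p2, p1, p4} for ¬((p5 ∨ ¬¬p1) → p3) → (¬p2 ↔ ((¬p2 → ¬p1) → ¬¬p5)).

Initial set: {T (¬((p5 ∨ ¬¬p1) → p3) → (¬p2 ↔ ((¬p2 → ¬p1) → ¬¬p5)))}.
T (¬((p5 ∨ ¬¬p1) → p3) → (¬p2 ↔ ((¬p2 → ¬p1) → ¬¬p5))): β-rule — branch into F ¬((p5 ∨ ¬¬p1) → p3)  //  T (¬p2 ↔ ((¬p2 → ¬p1) → ¬¬p5)).
  branch 1 (add F ¬((p5 ∨ ¬¬p1) → p3)):
    F ¬((p5 ∨ ¬¬p1) → p3): β-rule — branch into F (p5 ∨ ¬¬p1)  //  T p3.
      branch 1.1 (add F (p5 ∨ ¬¬p1)):
        F (p5 ∨ ¬¬p1): α-rule — add F p5, F ¬¬p1.
        F ¬¬p1: drop double negation, giving F p1.
        ○ open, literals {p1=0, p5=0}.
      branch 1.2 (add T p3):
        ○ open, literals {p3=1}.
  branch 2 (add T (¬p2 ↔ ((¬p2 → ¬p1) → ¬¬p5))):
    T (¬p2 ↔ ((¬p2 → ¬p1) → ¬¬p5)): β-rule — branch into T ¬p2, T ((¬p2 → ¬p1) → ¬¬p5)  //  F ¬p2, F ((¬p2 → ¬p1) → ¬¬p5).
      branch 2.1 (add T ¬p2, T ((¬p2 → ¬p1) → ¬¬p5)):
        T ((¬p2 → ¬p1) → ¬¬p5): β-rule — branch into F (¬p2 → ¬p1)  //  T ¬¬p5.
          branch 2.1.1 (add F (¬p2 → ¬p1)):
            F (¬p2 → ¬p1): α-rule — add T ¬p2, F ¬p1.
            ○ open, literals {p1=1, p2=0}.
          branch 2.1.2 (add T ¬¬p5):
            T ¬¬p5: drop double negation, giving T p5.
            ○ open, literals {p2=0, p5=1}.
      branch 2.2 (add F ¬p2, F ((¬p2 → ¬p1) → ¬¬p5)):
        F ((¬p2 → ¬p1) → ¬¬p5): α-rule — add T (¬p2 → ¬p1), F ¬¬p5.
        F ¬¬p5: drop double negation, giving F p5.
        T (¬p2 → ¬p1): β-rule — branch into F ¬p2  //  T ¬p1.
          branch 2.2.1 (add F ¬p2):
            ○ open, literals {p2=1, p5=0}.
          branch 2.2.2 (add T ¬p1):
            ○ open, literals {p1=0, p2=1, p5=0}.
0 branches closed, 6 open.
Each open branch fixes some atoms; the unmentioned ones are free. Counting distinct full assignments: branch {p1=0, p5=0} (p3, p2, p4) contributes 8 new; branch {p3=1} (p5, p2, p1, p4) contributes 12 new; branch {p1=1, p2=0} (p5, p3, p4) contributes 4 new; branch {p2=0, p5=1} (p3, p1, p4) contributes 2 new; branch {p2=1, p5=0} (p3, p1, p4) contributes 2 new; branch {p1=0, p2=1, p5=0} (p3, p4) contributes 0 new. Total: 28.

28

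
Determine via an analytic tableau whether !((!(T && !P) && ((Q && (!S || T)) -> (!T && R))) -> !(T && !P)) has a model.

Unsatisfiable

Initial set: {!((!(T && !P) && ((Q && (!S || T)) -> (!T && R))) -> !(T && !P))}.
!((!(T && !P) && ((Q && (!S || T)) -> (!T && R))) -> !(T && !P)): α-rule — add (!(T && !P) && ((Q && (!S || T)) -> (!T && R))), !!(T && !P).
(!(T && !P) && ((Q && (!S || T)) -> (!T && R))): α-rule — add !(T && !P), ((Q && (!S || T)) -> (!T && R)).
!!(T && !P): α-rule — add T, !P.
!(T && !P): β-rule — branch into !T  //  !!P.
  branch 1 (add !T):
    × closes — contains both T and !T.
  branch 2 (add !!P):
    × closes — contains both P and !P.
All 2 branches close.
Every branch closed; the formula is unsatisfiable.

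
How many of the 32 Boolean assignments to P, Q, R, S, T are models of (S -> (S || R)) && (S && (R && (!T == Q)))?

Initial set: {T ((S -> (S || R)) && (S && (R && (!T == Q))))}.
T ((S -> (S || R)) && (S && (R && (!T == Q)))): α-rule — add T (S -> (S || R)), T (S && (R && (!T == Q))).
T (S && (R && (!T == Q))): α-rule — add T S, T (R && (!T == Q)).
T (R && (!T == Q)): α-rule — add T R, T (!T == Q).
T (S -> (S || R)): β-rule — branch into F S  //  T (S || R).
  branch 1 (add F S):
    × closes — contains both S and !S.
  branch 2 (add T (S || R)):
    T (!T == Q): β-rule — branch into T !T, T Q  //  F !T, F Q.
      branch 2.1 (add T !T, T Q):
        T (S || R): β-rule — branch into T S  //  T R.
          branch 2.1.1 (add T S):
            ○ open, literals {Q=T, R=T, S=T, T=F}.
          branch 2.1.2 (add T R):
            ○ open, literals {Q=T, R=T, S=T, T=F}.
      branch 2.2 (add F !T, F Q):
        T (S || R): β-rule — branch into T S  //  T R.
          branch 2.2.1 (add T S):
            ○ open, literals {Q=F, R=T, S=T, T=T}.
          branch 2.2.2 (add T R):
            ○ open, literals {Q=F, R=T, S=T, T=T}.
1 branch closed, 4 open.
Each open branch fixes some atoms; the unmentioned ones are free. Counting distinct full assignments: branch {Q=T, R=T, S=T, T=F} (P) contributes 2 new; branch {Q=T, R=T, S=T, T=F} (P) contributes 0 new; branch {Q=F, R=T, S=T, T=T} (P) contributes 2 new; branch {Q=F, R=T, S=T, T=T} (P) contributes 0 new. Total: 4.

4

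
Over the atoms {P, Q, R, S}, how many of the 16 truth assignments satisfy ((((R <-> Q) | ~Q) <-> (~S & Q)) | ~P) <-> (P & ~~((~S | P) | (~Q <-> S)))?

Initial set: {T (((((R <-> Q) | ~Q) <-> (~S & Q)) | ~P) <-> (P & ~~((~S | P) | (~Q <-> S))))}.
T (((((R <-> Q) | ~Q) <-> (~S & Q)) | ~P) <-> (P & ~~((~S | P) | (~Q <-> S)))): β-rule — branch into T ((((R <-> Q) | ~Q) <-> (~S & Q)) | ~P), T (P & ~~((~S | P) | (~Q <-> S)))  //  F ((((R <-> Q) | ~Q) <-> (~S & Q)) | ~P), F (P & ~~((~S | P) | (~Q <-> S))).
  branch 1 (add T ((((R <-> Q) | ~Q) <-> (~S & Q)) | ~P), T (P & ~~((~S | P) | (~Q <-> S)))):
    T (P & ~~((~S | P) | (~Q <-> S))): α-rule — add T P, T ~~((~S | P) | (~Q <-> S)).
    T ~~((~S | P) | (~Q <-> S)): drop double negation, giving T ((~S | P) | (~Q <-> S)).
    T ((((R <-> Q) | ~Q) <-> (~S & Q)) | ~P): β-rule — branch into T (((R <-> Q) | ~Q) <-> (~S & Q))  //  T ~P.
      branch 1.1 (add T (((R <-> Q) | ~Q) <-> (~S & Q))):
        T ((~S | P) | (~Q <-> S)): β-rule — branch into T (~S | P)  //  T (~Q <-> S).
          branch 1.1.1 (add T (~S | P)):
            T (((R <-> Q) | ~Q) <-> (~S & Q)): β-rule — branch into T ((R <-> Q) | ~Q), T (~S & Q)  //  F ((R <-> Q) | ~Q), F (~S & Q).
              branch 1.1.1.1 (add T ((R <-> Q) | ~Q), T (~S & Q)):
                T (~S & Q): α-rule — add T ~S, T Q.
                T (~S | P): β-rule — branch into T ~S  //  T P.
                  branch 1.1.1.1.1 (add T ~S):
                    T ((R <-> Q) | ~Q): β-rule — branch into T (R <-> Q)  //  T ~Q.
                      branch 1.1.1.1.1.1 (add T (R <-> Q)):
                        T (R <-> Q): β-rule — branch into T R, T Q  //  F R, F Q.
                          branch 1.1.1.1.1.1.1 (add T R, T Q):
                            ○ open, literals {P=true, Q=true, R=true, S=false}.
                          branch 1.1.1.1.1.1.2 (add F R, F Q):
                            × closes — contains both Q and ~Q.
                      branch 1.1.1.1.1.2 (add T ~Q):
                        × closes — contains both Q and ~Q.
                  branch 1.1.1.1.2 (add T P):
                    T ((R <-> Q) | ~Q): β-rule — branch into T (R <-> Q)  //  T ~Q.
                      branch 1.1.1.1.2.1 (add T (R <-> Q)):
                        T (R <-> Q): β-rule — branch into T R, T Q  //  F R, F Q.
                          branch 1.1.1.1.2.1.1 (add T R, T Q):
                            ○ open, literals {P=true, Q=true, R=true, S=false}.
                          branch 1.1.1.1.2.1.2 (add F R, F Q):
                            × closes — contains both Q and ~Q.
                      branch 1.1.1.1.2.2 (add T ~Q):
                        × closes — contains both Q and ~Q.
              branch 1.1.1.2 (add F ((R <-> Q) | ~Q), F (~S & Q)):
                F ((R <-> Q) | ~Q): α-rule — add F (R <-> Q), F ~Q.
                T (~S | P): β-rule — branch into T ~S  //  T P.
                  branch 1.1.1.2.1 (add T ~S):
                    F (~S & Q): β-rule — branch into F ~S  //  F Q.
                      branch 1.1.1.2.1.1 (add F ~S):
                        × closes — contains both S and ~S.
                      branch 1.1.1.2.1.2 (add F Q):
                        × closes — contains both Q and ~Q.
                  branch 1.1.1.2.2 (add T P):
                    F (~S & Q): β-rule — branch into F ~S  //  F Q.
                      branch 1.1.1.2.2.1 (add F ~S):
                        F (R <-> Q): β-rule — branch into T R, F Q  //  F R, T Q.
                          branch 1.1.1.2.2.1.1 (add T R, F Q):
                            × closes — contains both Q and ~Q.
                          branch 1.1.1.2.2.1.2 (add F R, T Q):
                            ○ open, literals {P=true, Q=true, R=false, S=true}.
                      branch 1.1.1.2.2.2 (add F Q):
                        × closes — contains both Q and ~Q.
          branch 1.1.2 (add T (~Q <-> S)):
            T (((R <-> Q) | ~Q) <-> (~S & Q)): β-rule — branch into T ((R <-> Q) | ~Q), T (~S & Q)  //  F ((R <-> Q) | ~Q), F (~S & Q).
              branch 1.1.2.1 (add T ((R <-> Q) | ~Q), T (~S & Q)):
                T (~S & Q): α-rule — add T ~S, T Q.
                T (~Q <-> S): β-rule — branch into T ~Q, T S  //  F ~Q, F S.
                  branch 1.1.2.1.1 (add T ~Q, T S):
                    × closes — contains both Q and ~Q.
                  branch 1.1.2.1.2 (add F ~Q, F S):
                    T ((R <-> Q) | ~Q): β-rule — branch into T (R <-> Q)  //  T ~Q.
                      branch 1.1.2.1.2.1 (add T (R <-> Q)):
                        T (R <-> Q): β-rule — branch into T R, T Q  //  F R, F Q.
                          branch 1.1.2.1.2.1.1 (add T R, T Q):
                            ○ open, literals {P=true, Q=true, R=true, S=false}.
                          branch 1.1.2.1.2.1.2 (add F R, F Q):
                            × closes — contains both Q and ~Q.
                      branch 1.1.2.1.2.2 (add T ~Q):
                        × closes — contains both Q and ~Q.
              branch 1.1.2.2 (add F ((R <-> Q) | ~Q), F (~S & Q)):
                F ((R <-> Q) | ~Q): α-rule — add F (R <-> Q), F ~Q.
                T (~Q <-> S): β-rule — branch into T ~Q, T S  //  F ~Q, F S.
                  branch 1.1.2.2.1 (add T ~Q, T S):
                    × closes — contains both Q and ~Q.
                  branch 1.1.2.2.2 (add F ~Q, F S):
                    F (~S & Q): β-rule — branch into F ~S  //  F Q.
                      branch 1.1.2.2.2.1 (add F ~S):
                        × closes — contains both S and ~S.
                      branch 1.1.2.2.2.2 (add F Q):
                        × closes — contains both Q and ~Q.
      branch 1.2 (add T ~P):
        × closes — contains both P and ~P.
  branch 2 (add F ((((R <-> Q) | ~Q) <-> (~S & Q)) | ~P), F (P & ~~((~S | P) | (~Q <-> S)))):
    F ((((R <-> Q) | ~Q) <-> (~S & Q)) | ~P): α-rule — add F (((R <-> Q) | ~Q) <-> (~S & Q)), F ~P.
    F (P & ~~((~S | P) | (~Q <-> S))): β-rule — branch into F P  //  F ~~((~S | P) | (~Q <-> S)).
      branch 2.1 (add F P):
        × closes — contains both P and ~P.
      branch 2.2 (add F ~~((~S | P) | (~Q <-> S))):
        F ~~((~S | P) | (~Q <-> S)): drop double negation, giving F ((~S | P) | (~Q <-> S)).
        F ((~S | P) | (~Q <-> S)): α-rule — add F (~S | P), F (~Q <-> S).
        F (~S | P): α-rule — add F ~S, F P.
        × closes — contains both P and ~P.
17 branches closed, 4 open.
Each open branch fixes some atoms; the unmentioned ones are free. Counting distinct full assignments: branch {P=true, Q=true, R=true, S=false} (none free) contributes 1 new; branch {P=true, Q=true, R=true, S=false} (none free) contributes 0 new; branch {P=true, Q=true, R=false, S=true} (none free) contributes 1 new; branch {P=true, Q=true, R=true, S=false} (none free) contributes 0 new. Total: 2.

2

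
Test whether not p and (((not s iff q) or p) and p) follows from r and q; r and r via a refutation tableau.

Initial set: {(r and q); (r and r); not (not p and (((not s iff q) or p) and p))}.
(r and q): α-rule — add r, q.
(r and r): α-rule — add r, r.
not (not p and (((not s iff q) or p) and p)): β-rule — branch into not not p  //  not (((not s iff q) or p) and p).
  branch 1 (add not not p):
    ○ open, literals {p=T, q=T, r=T}.
  branch 2 (add not (((not s iff q) or p) and p)):
    not (((not s iff q) or p) and p): β-rule — branch into not ((not s iff q) or p)  //  not p.
      branch 2.1 (add not ((not s iff q) or p)):
        not ((not s iff q) or p): α-rule — add not (not s iff q), not p.
        not (not s iff q): β-rule — branch into not s, not q  //  not not s, q.
          branch 2.1.1 (add not s, not q):
            × closes — contains both q and not q.
          branch 2.1.2 (add not not s, q):
            ○ open, literals {p=F, q=T, r=T, s=T}.
      branch 2.2 (add not p):
        ○ open, literals {p=F, q=T, r=T}.
1 branch closed, 3 open.
An open branch gives a countermodel: p=T, q=T, r=T (unmentioned atoms arbitrary); the premises hold there but the conclusion fails.

No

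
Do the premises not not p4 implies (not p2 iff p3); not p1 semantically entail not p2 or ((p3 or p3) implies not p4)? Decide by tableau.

Yes

Initial set: {(not not p4 implies (not p2 iff p3)); not p1; not (not p2 or ((p3 or p3) implies not p4))}.
not (not p2 or ((p3 or p3) implies not p4)): α-rule — add not not p2, not ((p3 or p3) implies not p4).
not ((p3 or p3) implies not p4): α-rule — add (p3 or p3), not not p4.
(not not p4 implies (not p2 iff p3)): β-rule — branch into not not not p4  //  (not p2 iff p3).
  branch 1 (add not not not p4):
    not not not p4: drop double negation, giving not p4.
    × closes — contains both p4 and not p4.
  branch 2 (add (not p2 iff p3)):
    (p3 or p3): β-rule — branch into p3  //  p3.
      branch 2.1 (add p3):
        (not p2 iff p3): β-rule — branch into not p2, p3  //  not not p2, not p3.
          branch 2.1.1 (add not p2, p3):
            × closes — contains both p2 and not p2.
          branch 2.1.2 (add not not p2, not p3):
            × closes — contains both p3 and not p3.
      branch 2.2 (add p3):
        (not p2 iff p3): β-rule — branch into not p2, p3  //  not not p2, not p3.
          branch 2.2.1 (add not p2, p3):
            × closes — contains both p2 and not p2.
          branch 2.2.2 (add not not p2, not p3):
            × closes — contains both p3 and not p3.
All 5 branches close.
Every branch closed, so the premises entail the conclusion.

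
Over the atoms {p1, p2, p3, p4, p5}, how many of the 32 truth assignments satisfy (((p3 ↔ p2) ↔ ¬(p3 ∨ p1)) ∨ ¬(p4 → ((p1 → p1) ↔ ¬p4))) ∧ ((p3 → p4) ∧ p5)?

Initial set: {((((p3 ↔ p2) ↔ ¬(p3 ∨ p1)) ∨ ¬(p4 → ((p1 → p1) ↔ ¬p4))) ∧ ((p3 → p4) ∧ p5))}.
((((p3 ↔ p2) ↔ ¬(p3 ∨ p1)) ∨ ¬(p4 → ((p1 → p1) ↔ ¬p4))) ∧ ((p3 → p4) ∧ p5)): α-rule — add (((p3 ↔ p2) ↔ ¬(p3 ∨ p1)) ∨ ¬(p4 → ((p1 → p1) ↔ ¬p4))), ((p3 → p4) ∧ p5).
((p3 → p4) ∧ p5): α-rule — add (p3 → p4), p5.
(((p3 ↔ p2) ↔ ¬(p3 ∨ p1)) ∨ ¬(p4 → ((p1 → p1) ↔ ¬p4))): β-rule — branch into ((p3 ↔ p2) ↔ ¬(p3 ∨ p1))  //  ¬(p4 → ((p1 → p1) ↔ ¬p4)).
  branch 1 (add ((p3 ↔ p2) ↔ ¬(p3 ∨ p1))):
    (p3 → p4): β-rule — branch into ¬p3  //  p4.
      branch 1.1 (add ¬p3):
        ((p3 ↔ p2) ↔ ¬(p3 ∨ p1)): β-rule — branch into (p3 ↔ p2), ¬(p3 ∨ p1)  //  ¬(p3 ↔ p2), ¬¬(p3 ∨ p1).
          branch 1.1.1 (add (p3 ↔ p2), ¬(p3 ∨ p1)):
            ¬(p3 ∨ p1): α-rule — add ¬p3, ¬p1.
            (p3 ↔ p2): β-rule — branch into p3, p2  //  ¬p3, ¬p2.
              branch 1.1.1.1 (add p3, p2):
                × closes — contains both p3 and ¬p3.
              branch 1.1.1.2 (add ¬p3, ¬p2):
                ○ open, literals {p1=false, p2=false, p3=false, p5=true}.
          branch 1.1.2 (add ¬(p3 ↔ p2), ¬¬(p3 ∨ p1)):
            ¬(p3 ↔ p2): β-rule — branch into p3, ¬p2  //  ¬p3, p2.
              branch 1.1.2.1 (add p3, ¬p2):
                × closes — contains both p3 and ¬p3.
              branch 1.1.2.2 (add ¬p3, p2):
                ¬¬(p3 ∨ p1): β-rule — branch into p3  //  p1.
                  branch 1.1.2.2.1 (add p3):
                    × closes — contains both p3 and ¬p3.
                  branch 1.1.2.2.2 (add p1):
                    ○ open, literals {p1=true, p2=true, p3=false, p5=true}.
      branch 1.2 (add p4):
        ((p3 ↔ p2) ↔ ¬(p3 ∨ p1)): β-rule — branch into (p3 ↔ p2), ¬(p3 ∨ p1)  //  ¬(p3 ↔ p2), ¬¬(p3 ∨ p1).
          branch 1.2.1 (add (p3 ↔ p2), ¬(p3 ∨ p1)):
            ¬(p3 ∨ p1): α-rule — add ¬p3, ¬p1.
            (p3 ↔ p2): β-rule — branch into p3, p2  //  ¬p3, ¬p2.
              branch 1.2.1.1 (add p3, p2):
                × closes — contains both p3 and ¬p3.
              branch 1.2.1.2 (add ¬p3, ¬p2):
                ○ open, literals {p1=false, p2=false, p3=false, p4=true, p5=true}.
          branch 1.2.2 (add ¬(p3 ↔ p2), ¬¬(p3 ∨ p1)):
            ¬(p3 ↔ p2): β-rule — branch into p3, ¬p2  //  ¬p3, p2.
              branch 1.2.2.1 (add p3, ¬p2):
                ¬¬(p3 ∨ p1): β-rule — branch into p3  //  p1.
                  branch 1.2.2.1.1 (add p3):
                    ○ open, literals {p2=false, p3=true, p4=true, p5=true}.
                  branch 1.2.2.1.2 (add p1):
                    ○ open, literals {p1=true, p2=false, p3=true, p4=true, p5=true}.
              branch 1.2.2.2 (add ¬p3, p2):
                ¬¬(p3 ∨ p1): β-rule — branch into p3  //  p1.
                  branch 1.2.2.2.1 (add p3):
                    × closes — contains both p3 and ¬p3.
                  branch 1.2.2.2.2 (add p1):
                    ○ open, literals {p1=true, p2=true, p3=false, p4=true, p5=true}.
  branch 2 (add ¬(p4 → ((p1 → p1) ↔ ¬p4))):
    ¬(p4 → ((p1 → p1) ↔ ¬p4)): α-rule — add p4, ¬((p1 → p1) ↔ ¬p4).
    (p3 → p4): β-rule — branch into ¬p3  //  p4.
      branch 2.1 (add ¬p3):
        ¬((p1 → p1) ↔ ¬p4): β-rule — branch into (p1 → p1), ¬¬p4  //  ¬(p1 → p1), ¬p4.
          branch 2.1.1 (add (p1 → p1), ¬¬p4):
            (p1 → p1): β-rule — branch into ¬p1  //  p1.
              branch 2.1.1.1 (add ¬p1):
                ○ open, literals {p1=false, p3=false, p4=true, p5=true}.
              branch 2.1.1.2 (add p1):
                ○ open, literals {p1=true, p3=false, p4=true, p5=true}.
          branch 2.1.2 (add ¬(p1 → p1), ¬p4):
            × closes — contains both p4 and ¬p4.
      branch 2.2 (add p4):
        ¬((p1 → p1) ↔ ¬p4): β-rule — branch into (p1 → p1), ¬¬p4  //  ¬(p1 → p1), ¬p4.
          branch 2.2.1 (add (p1 → p1), ¬¬p4):
            (p1 → p1): β-rule — branch into ¬p1  //  p1.
              branch 2.2.1.1 (add ¬p1):
                ○ open, literals {p1=false, p4=true, p5=true}.
              branch 2.2.1.2 (add p1):
                ○ open, literals {p1=true, p4=true, p5=true}.
          branch 2.2.2 (add ¬(p1 → p1), ¬p4):
            × closes — contains both p4 and ¬p4.
7 branches closed, 10 open.
Each open branch fixes some atoms; the unmentioned ones are free. Counting distinct full assignments: branch {p1=false, p2=false, p3=false, p5=true} (p4) contributes 2 new; branch {p1=true, p2=true, p3=false, p5=true} (p4) contributes 2 new; branch {p1=false, p2=false, p3=false, p4=true, p5=true} (none free) contributes 0 new; branch {p2=false, p3=true, p4=true, p5=true} (p1) contributes 2 new; branch {p1=true, p2=false, p3=true, p4=true, p5=true} (none free) contributes 0 new; branch {p1=true, p2=true, p3=false, p4=true, p5=true} (none free) contributes 0 new; branch {p1=false, p3=false, p4=true, p5=true} (p2) contributes 1 new; branch {p1=true, p3=false, p4=true, p5=true} (p2) contributes 1 new; branch {p1=false, p4=true, p5=true} (p2, p3) contributes 1 new; branch {p1=true, p4=true, p5=true} (p2, p3) contributes 1 new. Total: 10.

10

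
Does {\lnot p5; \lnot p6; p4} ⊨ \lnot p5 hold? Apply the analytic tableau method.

Initial set: {\lnot p5; \lnot p6; p4; \lnot \lnot p5}.
× closes — contains both p5 and \lnot p5.
All 1 branch closes.
Every branch closed, so the premises entail the conclusion.

Yes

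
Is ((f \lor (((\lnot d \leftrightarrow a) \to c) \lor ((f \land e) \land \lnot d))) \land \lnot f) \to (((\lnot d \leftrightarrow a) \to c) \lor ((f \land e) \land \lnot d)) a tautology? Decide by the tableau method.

Valid

Assume the negation and expand:
Initial set: {\lnot (((f \lor (((\lnot d \leftrightarrow a) \to c) \lor ((f \land e) \land \lnot d))) \land \lnot f) \to (((\lnot d \leftrightarrow a) \to c) \lor ((f \land e) \land \lnot d)))}.
\lnot (((f \lor (((\lnot d \leftrightarrow a) \to c) \lor ((f \land e) \land \lnot d))) \land \lnot f) \to (((\lnot d \leftrightarrow a) \to c) \lor ((f \land e) \land \lnot d))): α-rule — add ((f \lor (((\lnot d \leftrightarrow a) \to c) \lor ((f \land e) \land \lnot d))) \land \lnot f), \lnot (((\lnot d \leftrightarrow a) \to c) \lor ((f \land e) \land \lnot d)).
((f \lor (((\lnot d \leftrightarrow a) \to c) \lor ((f \land e) \land \lnot d))) \land \lnot f): α-rule — add (f \lor (((\lnot d \leftrightarrow a) \to c) \lor ((f \land e) \land \lnot d))), \lnot f.
\lnot (((\lnot d \leftrightarrow a) \to c) \lor ((f \land e) \land \lnot d)): α-rule — add \lnot ((\lnot d \leftrightarrow a) \to c), \lnot ((f \land e) \land \lnot d).
\lnot ((\lnot d \leftrightarrow a) \to c): α-rule — add (\lnot d \leftrightarrow a), \lnot c.
(f \lor (((\lnot d \leftrightarrow a) \to c) \lor ((f \land e) \land \lnot d))): β-rule — branch into f  //  (((\lnot d \leftrightarrow a) \to c) \lor ((f \land e) \land \lnot d)).
  branch 1 (add f):
    × closes — contains both f and \lnot f.
  branch 2 (add (((\lnot d \leftrightarrow a) \to c) \lor ((f \land e) \land \lnot d))):
    \lnot ((f \land e) \land \lnot d): β-rule — branch into \lnot (f \land e)  //  \lnot \lnot d.
      branch 2.1 (add \lnot (f \land e)):
        (\lnot d \leftrightarrow a): β-rule — branch into \lnot d, a  //  \lnot \lnot d, \lnot a.
          branch 2.1.1 (add \lnot d, a):
            (((\lnot d \leftrightarrow a) \to c) \lor ((f \land e) \land \lnot d)): β-rule — branch into ((\lnot d \leftrightarrow a) \to c)  //  ((f \land e) \land \lnot d).
              branch 2.1.1.1 (add ((\lnot d \leftrightarrow a) \to c)):
                \lnot (f \land e): β-rule — branch into \lnot f  //  \lnot e.
                  branch 2.1.1.1.1 (add \lnot f):
                    ((\lnot d \leftrightarrow a) \to c): β-rule — branch into \lnot (\lnot d \leftrightarrow a)  //  c.
                      branch 2.1.1.1.1.1 (add \lnot (\lnot d \leftrightarrow a)):
                        \lnot (\lnot d \leftrightarrow a): β-rule — branch into \lnot d, \lnot a  //  \lnot \lnot d, a.
                          branch 2.1.1.1.1.1.1 (add \lnot d, \lnot a):
                            × closes — contains both a and \lnot a.
                          branch 2.1.1.1.1.1.2 (add \lnot \lnot d, a):
                            × closes — contains both d and \lnot d.
                      branch 2.1.1.1.1.2 (add c):
                        × closes — contains both c and \lnot c.
                  branch 2.1.1.1.2 (add \lnot e):
                    ((\lnot d \leftrightarrow a) \to c): β-rule — branch into \lnot (\lnot d \leftrightarrow a)  //  c.
                      branch 2.1.1.1.2.1 (add \lnot (\lnot d \leftrightarrow a)):
                        \lnot (\lnot d \leftrightarrow a): β-rule — branch into \lnot d, \lnot a  //  \lnot \lnot d, a.
                          branch 2.1.1.1.2.1.1 (add \lnot d, \lnot a):
                            × closes — contains both a and \lnot a.
                          branch 2.1.1.1.2.1.2 (add \lnot \lnot d, a):
                            × closes — contains both d and \lnot d.
                      branch 2.1.1.1.2.2 (add c):
                        × closes — contains both c and \lnot c.
              branch 2.1.1.2 (add ((f \land e) \land \lnot d)):
                ((f \land e) \land \lnot d): α-rule — add (f \land e), \lnot d.
                (f \land e): α-rule — add f, e.
                × closes — contains both f and \lnot f.
          branch 2.1.2 (add \lnot \lnot d, \lnot a):
            (((\lnot d \leftrightarrow a) \to c) \lor ((f \land e) \land \lnot d)): β-rule — branch into ((\lnot d \leftrightarrow a) \to c)  //  ((f \land e) \land \lnot d).
              branch 2.1.2.1 (add ((\lnot d \leftrightarrow a) \to c)):
                \lnot (f \land e): β-rule — branch into \lnot f  //  \lnot e.
                  branch 2.1.2.1.1 (add \lnot f):
                    ((\lnot d \leftrightarrow a) \to c): β-rule — branch into \lnot (\lnot d \leftrightarrow a)  //  c.
                      branch 2.1.2.1.1.1 (add \lnot (\lnot d \leftrightarrow a)):
                        \lnot (\lnot d \leftrightarrow a): β-rule — branch into \lnot d, \lnot a  //  \lnot \lnot d, a.
                          branch 2.1.2.1.1.1.1 (add \lnot d, \lnot a):
                            × closes — contains both d and \lnot d.
                          branch 2.1.2.1.1.1.2 (add \lnot \lnot d, a):
                            × closes — contains both a and \lnot a.
                      branch 2.1.2.1.1.2 (add c):
                        × closes — contains both c and \lnot c.
                  branch 2.1.2.1.2 (add \lnot e):
                    ((\lnot d \leftrightarrow a) \to c): β-rule — branch into \lnot (\lnot d \leftrightarrow a)  //  c.
                      branch 2.1.2.1.2.1 (add \lnot (\lnot d \leftrightarrow a)):
                        \lnot (\lnot d \leftrightarrow a): β-rule — branch into \lnot d, \lnot a  //  \lnot \lnot d, a.
                          branch 2.1.2.1.2.1.1 (add \lnot d, \lnot a):
                            × closes — contains both d and \lnot d.
                          branch 2.1.2.1.2.1.2 (add \lnot \lnot d, a):
                            × closes — contains both a and \lnot a.
                      branch 2.1.2.1.2.2 (add c):
                        × closes — contains both c and \lnot c.
              branch 2.1.2.2 (add ((f \land e) \land \lnot d)):
                ((f \land e) \land \lnot d): α-rule — add (f \land e), \lnot d.
                × closes — contains both d and \lnot d.
      branch 2.2 (add \lnot \lnot d):
        (\lnot d \leftrightarrow a): β-rule — branch into \lnot d, a  //  \lnot \lnot d, \lnot a.
          branch 2.2.1 (add \lnot d, a):
            × closes — contains both d and \lnot d.
          branch 2.2.2 (add \lnot \lnot d, \lnot a):
            (((\lnot d \leftrightarrow a) \to c) \lor ((f \land e) \land \lnot d)): β-rule — branch into ((\lnot d \leftrightarrow a) \to c)  //  ((f \land e) \land \lnot d).
              branch 2.2.2.1 (add ((\lnot d \leftrightarrow a) \to c)):
                ((\lnot d \leftrightarrow a) \to c): β-rule — branch into \lnot (\lnot d \leftrightarrow a)  //  c.
                  branch 2.2.2.1.1 (add \lnot (\lnot d \leftrightarrow a)):
                    \lnot (\lnot d \leftrightarrow a): β-rule — branch into \lnot d, \lnot a  //  \lnot \lnot d, a.
                      branch 2.2.2.1.1.1 (add \lnot d, \lnot a):
                        × closes — contains both d and \lnot d.
                      branch 2.2.2.1.1.2 (add \lnot \lnot d, a):
                        × closes — contains both a and \lnot a.
                  branch 2.2.2.1.2 (add c):
                    × closes — contains both c and \lnot c.
              branch 2.2.2.2 (add ((f \land e) \land \lnot d)):
                ((f \land e) \land \lnot d): α-rule — add (f \land e), \lnot d.
                × closes — contains both d and \lnot d.
All 20 branches close.
Every branch closed, so the negation is unsatisfiable and the formula is valid.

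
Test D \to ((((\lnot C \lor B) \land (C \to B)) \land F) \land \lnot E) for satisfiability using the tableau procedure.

Satisfiable

Initial set: {(D \to ((((\lnot C \lor B) \land (C \to B)) \land F) \land \lnot E))}.
(D \to ((((\lnot C \lor B) \land (C \to B)) \land F) \land \lnot E)): β-rule — branch into \lnot D  //  ((((\lnot C \lor B) \land (C \to B)) \land F) \land \lnot E).
  branch 1 (add \lnot D):
    ○ open, literals {D=F}.
  branch 2 (add ((((\lnot C \lor B) \land (C \to B)) \land F) \land \lnot E)):
    ((((\lnot C \lor B) \land (C \to B)) \land F) \land \lnot E): α-rule — add (((\lnot C \lor B) \land (C \to B)) \land F), \lnot E.
    (((\lnot C \lor B) \land (C \to B)) \land F): α-rule — add ((\lnot C \lor B) \land (C \to B)), F.
    ((\lnot C \lor B) \land (C \to B)): α-rule — add (\lnot C \lor B), (C \to B).
    (\lnot C \lor B): β-rule — branch into \lnot C  //  B.
      branch 2.1 (add \lnot C):
        (C \to B): β-rule — branch into \lnot C  //  B.
          branch 2.1.1 (add \lnot C):
            ○ open, literals {C=F, E=F, F=T}.
          branch 2.1.2 (add B):
            ○ open, literals {B=T, C=F, E=F, F=T}.
      branch 2.2 (add B):
        (C \to B): β-rule — branch into \lnot C  //  B.
          branch 2.2.1 (add \lnot C):
            ○ open, literals {B=T, C=F, E=F, F=T}.
          branch 2.2.2 (add B):
            ○ open, literals {B=T, E=F, F=T}.
0 branches closed, 5 open.
An open branch gives a satisfying assignment: D=F.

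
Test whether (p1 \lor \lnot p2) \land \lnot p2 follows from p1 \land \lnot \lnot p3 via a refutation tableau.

Initial set: {T (p1 \land \lnot \lnot p3); F ((p1 \lor \lnot p2) \land \lnot p2)}.
T (p1 \land \lnot \lnot p3): α-rule — add T p1, T \lnot \lnot p3.
T \lnot \lnot p3: drop double negation, giving T p3.
F ((p1 \lor \lnot p2) \land \lnot p2): β-rule — branch into F (p1 \lor \lnot p2)  //  F \lnot p2.
  branch 1 (add F (p1 \lor \lnot p2)):
    F (p1 \lor \lnot p2): α-rule — add F p1, F \lnot p2.
    × closes — contains both p1 and \lnot p1.
  branch 2 (add F \lnot p2):
    ○ open, literals {p1=true, p2=true, p3=true}.
1 branch closed, 1 open.
An open branch gives a countermodel: p1=true, p2=true, p3=true (unmentioned atoms arbitrary); the premises hold there but the conclusion fails.

No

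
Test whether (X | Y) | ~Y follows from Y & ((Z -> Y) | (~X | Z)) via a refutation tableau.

Initial set: {(Y & ((Z -> Y) | (~X | Z))); ~((X | Y) | ~Y)}.
(Y & ((Z -> Y) | (~X | Z))): α-rule — add Y, ((Z -> Y) | (~X | Z)).
~((X | Y) | ~Y): α-rule — add ~(X | Y), ~~Y.
~(X | Y): α-rule — add ~X, ~Y.
× closes — contains both Y and ~Y.
All 1 branch closes.
Every branch closed, so the premises entail the conclusion.

Yes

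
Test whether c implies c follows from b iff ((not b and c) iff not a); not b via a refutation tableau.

Initial set: {(b iff ((not b and c) iff not a)); not b; not (c implies c)}.
not (c implies c): α-rule — add c, not c.
× closes — contains both c and not c.
All 1 branch closes.
Every branch closed, so the premises entail the conclusion.

Yes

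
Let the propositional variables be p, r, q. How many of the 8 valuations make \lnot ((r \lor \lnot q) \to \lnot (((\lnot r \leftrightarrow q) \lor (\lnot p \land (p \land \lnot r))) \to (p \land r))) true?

5

Initial set: {T \lnot ((r \lor \lnot q) \to \lnot (((\lnot r \leftrightarrow q) \lor (\lnot p \land (p \land \lnot r))) \to (p \land r)))}.
T \lnot ((r \lor \lnot q) \to \lnot (((\lnot r \leftrightarrow q) \lor (\lnot p \land (p \land \lnot r))) \to (p \land r))): α-rule — add T (r \lor \lnot q), F \lnot (((\lnot r \leftrightarrow q) \lor (\lnot p \land (p \land \lnot r))) \to (p \land r)).
T (r \lor \lnot q): β-rule — branch into T r  //  T \lnot q.
  branch 1 (add T r):
    F \lnot (((\lnot r \leftrightarrow q) \lor (\lnot p \land (p \land \lnot r))) \to (p \land r)): β-rule — branch into F ((\lnot r \leftrightarrow q) \lor (\lnot p \land (p \land \lnot r)))  //  T (p \land r).
      branch 1.1 (add F ((\lnot r \leftrightarrow q) \lor (\lnot p \land (p \land \lnot r)))):
        F ((\lnot r \leftrightarrow q) \lor (\lnot p \land (p \land \lnot r))): α-rule — add F (\lnot r \leftrightarrow q), F (\lnot p \land (p \land \lnot r)).
        F (\lnot r \leftrightarrow q): β-rule — branch into T \lnot r, F q  //  F \lnot r, T q.
          branch 1.1.1 (add T \lnot r, F q):
            × closes — contains both r and \lnot r.
          branch 1.1.2 (add F \lnot r, T q):
            F (\lnot p \land (p \land \lnot r)): β-rule — branch into F \lnot p  //  F (p \land \lnot r).
              branch 1.1.2.1 (add F \lnot p):
                ○ open, literals {p=T, q=T, r=T}.
              branch 1.1.2.2 (add F (p \land \lnot r)):
                F (p \land \lnot r): β-rule — branch into F p  //  F \lnot r.
                  branch 1.1.2.2.1 (add F p):
                    ○ open, literals {p=F, q=T, r=T}.
                  branch 1.1.2.2.2 (add F \lnot r):
                    ○ open, literals {q=T, r=T}.
      branch 1.2 (add T (p \land r)):
        T (p \land r): α-rule — add T p, T r.
        ○ open, literals {p=T, r=T}.
  branch 2 (add T \lnot q):
    F \lnot (((\lnot r \leftrightarrow q) \lor (\lnot p \land (p \land \lnot r))) \to (p \land r)): β-rule — branch into F ((\lnot r \leftrightarrow q) \lor (\lnot p \land (p \land \lnot r)))  //  T (p \land r).
      branch 2.1 (add F ((\lnot r \leftrightarrow q) \lor (\lnot p \land (p \land \lnot r)))):
        F ((\lnot r \leftrightarrow q) \lor (\lnot p \land (p \land \lnot r))): α-rule — add F (\lnot r \leftrightarrow q), F (\lnot p \land (p \land \lnot r)).
        F (\lnot r \leftrightarrow q): β-rule — branch into T \lnot r, F q  //  F \lnot r, T q.
          branch 2.1.1 (add T \lnot r, F q):
            F (\lnot p \land (p \land \lnot r)): β-rule — branch into F \lnot p  //  F (p \land \lnot r).
              branch 2.1.1.1 (add F \lnot p):
                ○ open, literals {p=T, q=F, r=F}.
              branch 2.1.1.2 (add F (p \land \lnot r)):
                F (p \land \lnot r): β-rule — branch into F p  //  F \lnot r.
                  branch 2.1.1.2.1 (add F p):
                    ○ open, literals {p=F, q=F, r=F}.
                  branch 2.1.1.2.2 (add F \lnot r):
                    × closes — contains both r and \lnot r.
          branch 2.1.2 (add F \lnot r, T q):
            × closes — contains both q and \lnot q.
      branch 2.2 (add T (p \land r)):
        T (p \land r): α-rule — add T p, T r.
        ○ open, literals {p=T, q=F, r=T}.
3 branches closed, 7 open.
Each open branch fixes some atoms; the unmentioned ones are free. Counting distinct full assignments: branch {p=T, q=T, r=T} (none free) contributes 1 new; branch {p=F, q=T, r=T} (none free) contributes 1 new; branch {q=T, r=T} (p) contributes 0 new; branch {p=T, r=T} (q) contributes 1 new; branch {p=T, q=F, r=F} (none free) contributes 1 new; branch {p=F, q=F, r=F} (none free) contributes 1 new; branch {p=T, q=F, r=T} (none free) contributes 0 new. Total: 5.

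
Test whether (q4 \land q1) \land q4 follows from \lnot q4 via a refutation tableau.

Initial set: {T \lnot q4; F ((q4 \land q1) \land q4)}.
F ((q4 \land q1) \land q4): β-rule — branch into F (q4 \land q1)  //  F q4.
  branch 1 (add F (q4 \land q1)):
    F (q4 \land q1): β-rule — branch into F q4  //  F q1.
      branch 1.1 (add F q4):
        ○ open, literals {q4=F}.
      branch 1.2 (add F q1):
        ○ open, literals {q1=F, q4=F}.
  branch 2 (add F q4):
    ○ open, literals {q4=F}.
0 branches closed, 3 open.
An open branch gives a countermodel: q4=F (unmentioned atoms arbitrary); the premises hold there but the conclusion fails.

No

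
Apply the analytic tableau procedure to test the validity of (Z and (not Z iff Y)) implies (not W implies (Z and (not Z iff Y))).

Assume the negation and expand:
Initial set: {not ((Z and (not Z iff Y)) implies (not W implies (Z and (not Z iff Y))))}.
not ((Z and (not Z iff Y)) implies (not W implies (Z and (not Z iff Y)))): α-rule — add (Z and (not Z iff Y)), not (not W implies (Z and (not Z iff Y))).
(Z and (not Z iff Y)): α-rule — add Z, (not Z iff Y).
not (not W implies (Z and (not Z iff Y))): α-rule — add not W, not (Z and (not Z iff Y)).
(not Z iff Y): β-rule — branch into not Z, Y  //  not not Z, not Y.
  branch 1 (add not Z, Y):
    × closes — contains both Z and not Z.
  branch 2 (add not not Z, not Y):
    not (Z and (not Z iff Y)): β-rule — branch into not Z  //  not (not Z iff Y).
      branch 2.1 (add not Z):
        × closes — contains both Z and not Z.
      branch 2.2 (add not (not Z iff Y)):
        not (not Z iff Y): β-rule — branch into not Z, not Y  //  not not Z, Y.
          branch 2.2.1 (add not Z, not Y):
            × closes — contains both Z and not Z.
          branch 2.2.2 (add not not Z, Y):
            × closes — contains both Y and not Y.
All 4 branches close.
Every branch closed, so the negation is unsatisfiable and the formula is valid.

Valid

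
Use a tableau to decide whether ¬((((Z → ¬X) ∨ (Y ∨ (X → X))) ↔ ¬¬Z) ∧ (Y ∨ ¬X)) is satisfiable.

Initial set: {¬((((Z → ¬X) ∨ (Y ∨ (X → X))) ↔ ¬¬Z) ∧ (Y ∨ ¬X))}.
¬((((Z → ¬X) ∨ (Y ∨ (X → X))) ↔ ¬¬Z) ∧ (Y ∨ ¬X)): β-rule — branch into ¬(((Z → ¬X) ∨ (Y ∨ (X → X))) ↔ ¬¬Z)  //  ¬(Y ∨ ¬X).
  branch 1 (add ¬(((Z → ¬X) ∨ (Y ∨ (X → X))) ↔ ¬¬Z)):
    ¬(((Z → ¬X) ∨ (Y ∨ (X → X))) ↔ ¬¬Z): β-rule — branch into ((Z → ¬X) ∨ (Y ∨ (X → X))), ¬¬¬Z  //  ¬((Z → ¬X) ∨ (Y ∨ (X → X))), ¬¬Z.
      branch 1.1 (add ((Z → ¬X) ∨ (Y ∨ (X → X))), ¬¬¬Z):
        ¬¬¬Z: drop double negation, giving ¬Z.
        ((Z → ¬X) ∨ (Y ∨ (X → X))): β-rule — branch into (Z → ¬X)  //  (Y ∨ (X → X)).
          branch 1.1.1 (add (Z → ¬X)):
            (Z → ¬X): β-rule — branch into ¬Z  //  ¬X.
              branch 1.1.1.1 (add ¬Z):
                ○ open, literals {Z=0}.
              branch 1.1.1.2 (add ¬X):
                ○ open, literals {X=0, Z=0}.
          branch 1.1.2 (add (Y ∨ (X → X))):
            (Y ∨ (X → X)): β-rule — branch into Y  //  (X → X).
              branch 1.1.2.1 (add Y):
                ○ open, literals {Y=1, Z=0}.
              branch 1.1.2.2 (add (X → X)):
                (X → X): β-rule — branch into ¬X  //  X.
                  branch 1.1.2.2.1 (add ¬X):
                    ○ open, literals {X=0, Z=0}.
                  branch 1.1.2.2.2 (add X):
                    ○ open, literals {X=1, Z=0}.
      branch 1.2 (add ¬((Z → ¬X) ∨ (Y ∨ (X → X))), ¬¬Z):
        ¬((Z → ¬X) ∨ (Y ∨ (X → X))): α-rule — add ¬(Z → ¬X), ¬(Y ∨ (X → X)).
        ¬¬Z: drop double negation, giving Z.
        ¬(Z → ¬X): α-rule — add Z, ¬¬X.
        ¬(Y ∨ (X → X)): α-rule — add ¬Y, ¬(X → X).
        ¬(X → X): α-rule — add X, ¬X.
        × closes — contains both X and ¬X.
  branch 2 (add ¬(Y ∨ ¬X)):
    ¬(Y ∨ ¬X): α-rule — add ¬Y, ¬¬X.
    ○ open, literals {X=1, Y=0}.
1 branch closed, 6 open.
An open branch gives a satisfying assignment: Z=0.

Satisfiable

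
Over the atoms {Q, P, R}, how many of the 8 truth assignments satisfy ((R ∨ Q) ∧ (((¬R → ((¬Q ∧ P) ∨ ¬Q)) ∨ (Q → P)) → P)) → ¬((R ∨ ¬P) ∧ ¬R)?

7

Initial set: {(((R ∨ Q) ∧ (((¬R → ((¬Q ∧ P) ∨ ¬Q)) ∨ (Q → P)) → P)) → ¬((R ∨ ¬P) ∧ ¬R))}.
(((R ∨ Q) ∧ (((¬R → ((¬Q ∧ P) ∨ ¬Q)) ∨ (Q → P)) → P)) → ¬((R ∨ ¬P) ∧ ¬R)): β-rule — branch into ¬((R ∨ Q) ∧ (((¬R → ((¬Q ∧ P) ∨ ¬Q)) ∨ (Q → P)) → P))  //  ¬((R ∨ ¬P) ∧ ¬R).
  branch 1 (add ¬((R ∨ Q) ∧ (((¬R → ((¬Q ∧ P) ∨ ¬Q)) ∨ (Q → P)) → P))):
    ¬((R ∨ Q) ∧ (((¬R → ((¬Q ∧ P) ∨ ¬Q)) ∨ (Q → P)) → P)): β-rule — branch into ¬(R ∨ Q)  //  ¬(((¬R → ((¬Q ∧ P) ∨ ¬Q)) ∨ (Q → P)) → P).
      branch 1.1 (add ¬(R ∨ Q)):
        ¬(R ∨ Q): α-rule — add ¬R, ¬Q.
        ○ open, literals {Q=false, R=false}.
      branch 1.2 (add ¬(((¬R → ((¬Q ∧ P) ∨ ¬Q)) ∨ (Q → P)) → P)):
        ¬(((¬R → ((¬Q ∧ P) ∨ ¬Q)) ∨ (Q → P)) → P): α-rule — add ((¬R → ((¬Q ∧ P) ∨ ¬Q)) ∨ (Q → P)), ¬P.
        ((¬R → ((¬Q ∧ P) ∨ ¬Q)) ∨ (Q → P)): β-rule — branch into (¬R → ((¬Q ∧ P) ∨ ¬Q))  //  (Q → P).
          branch 1.2.1 (add (¬R → ((¬Q ∧ P) ∨ ¬Q))):
            (¬R → ((¬Q ∧ P) ∨ ¬Q)): β-rule — branch into ¬¬R  //  ((¬Q ∧ P) ∨ ¬Q).
              branch 1.2.1.1 (add ¬¬R):
                ○ open, literals {P=false, R=true}.
              branch 1.2.1.2 (add ((¬Q ∧ P) ∨ ¬Q)):
                ((¬Q ∧ P) ∨ ¬Q): β-rule — branch into (¬Q ∧ P)  //  ¬Q.
                  branch 1.2.1.2.1 (add (¬Q ∧ P)):
                    (¬Q ∧ P): α-rule — add ¬Q, P.
                    × closes — contains both P and ¬P.
                  branch 1.2.1.2.2 (add ¬Q):
                    ○ open, literals {P=false, Q=false}.
          branch 1.2.2 (add (Q → P)):
            (Q → P): β-rule — branch into ¬Q  //  P.
              branch 1.2.2.1 (add ¬Q):
                ○ open, literals {P=false, Q=false}.
              branch 1.2.2.2 (add P):
                × closes — contains both P and ¬P.
  branch 2 (add ¬((R ∨ ¬P) ∧ ¬R)):
    ¬((R ∨ ¬P) ∧ ¬R): β-rule — branch into ¬(R ∨ ¬P)  //  ¬¬R.
      branch 2.1 (add ¬(R ∨ ¬P)):
        ¬(R ∨ ¬P): α-rule — add ¬R, ¬¬P.
        ○ open, literals {P=true, R=false}.
      branch 2.2 (add ¬¬R):
        ○ open, literals {R=true}.
2 branches closed, 6 open.
Each open branch fixes some atoms; the unmentioned ones are free. Counting distinct full assignments: branch {Q=false, R=false} (P) contributes 2 new; branch {P=false, R=true} (Q) contributes 2 new; branch {P=false, Q=false} (R) contributes 0 new; branch {P=false, Q=false} (R) contributes 0 new; branch {P=true, R=false} (Q) contributes 1 new; branch {R=true} (Q, P) contributes 2 new. Total: 7.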